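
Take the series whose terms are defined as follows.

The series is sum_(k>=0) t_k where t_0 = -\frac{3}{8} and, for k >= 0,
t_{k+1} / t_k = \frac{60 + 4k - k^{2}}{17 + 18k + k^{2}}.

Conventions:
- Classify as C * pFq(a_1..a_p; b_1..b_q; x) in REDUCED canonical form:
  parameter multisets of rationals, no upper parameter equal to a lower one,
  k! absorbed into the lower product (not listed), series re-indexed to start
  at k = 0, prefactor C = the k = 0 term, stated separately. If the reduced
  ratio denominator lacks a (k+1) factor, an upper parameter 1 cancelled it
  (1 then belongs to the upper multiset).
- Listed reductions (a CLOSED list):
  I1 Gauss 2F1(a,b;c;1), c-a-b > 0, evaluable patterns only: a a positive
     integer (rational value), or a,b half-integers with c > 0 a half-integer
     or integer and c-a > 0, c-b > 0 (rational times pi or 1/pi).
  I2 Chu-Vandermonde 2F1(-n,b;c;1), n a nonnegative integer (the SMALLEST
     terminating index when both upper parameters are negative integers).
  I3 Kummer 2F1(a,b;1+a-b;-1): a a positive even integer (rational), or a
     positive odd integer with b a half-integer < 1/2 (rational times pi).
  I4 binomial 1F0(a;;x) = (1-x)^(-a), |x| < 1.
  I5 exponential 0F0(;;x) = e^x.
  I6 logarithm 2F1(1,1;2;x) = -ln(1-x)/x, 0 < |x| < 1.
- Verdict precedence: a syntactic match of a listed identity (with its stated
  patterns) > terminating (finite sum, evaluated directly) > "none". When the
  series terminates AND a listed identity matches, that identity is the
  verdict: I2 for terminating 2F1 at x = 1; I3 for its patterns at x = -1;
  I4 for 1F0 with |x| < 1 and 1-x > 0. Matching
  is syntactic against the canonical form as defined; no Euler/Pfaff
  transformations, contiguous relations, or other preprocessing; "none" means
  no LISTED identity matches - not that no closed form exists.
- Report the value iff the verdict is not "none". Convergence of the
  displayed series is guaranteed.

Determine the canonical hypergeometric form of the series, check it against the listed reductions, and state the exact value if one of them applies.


x = -1 here; the reduced form reads 2F1, upper {-10, 6}, lower {17}, C = -\frac{3}{8}. Verdict: Kummer (I3) applies (x = -1; c = 17 equals 1+a-b for upper {-10, 6}: listed pattern). Its exact value is -\frac{21}{2}.

First insight: x = -1 and roots of the ratio polynomials (prefactor -3/8) are the negated parameters.
Ratio: r(k) = -1 * (k-10) (k+6) / [(k+17) (k+1)] - rational in k. x = -1; t_0 = -\frac{3}{8}; negate the roots.


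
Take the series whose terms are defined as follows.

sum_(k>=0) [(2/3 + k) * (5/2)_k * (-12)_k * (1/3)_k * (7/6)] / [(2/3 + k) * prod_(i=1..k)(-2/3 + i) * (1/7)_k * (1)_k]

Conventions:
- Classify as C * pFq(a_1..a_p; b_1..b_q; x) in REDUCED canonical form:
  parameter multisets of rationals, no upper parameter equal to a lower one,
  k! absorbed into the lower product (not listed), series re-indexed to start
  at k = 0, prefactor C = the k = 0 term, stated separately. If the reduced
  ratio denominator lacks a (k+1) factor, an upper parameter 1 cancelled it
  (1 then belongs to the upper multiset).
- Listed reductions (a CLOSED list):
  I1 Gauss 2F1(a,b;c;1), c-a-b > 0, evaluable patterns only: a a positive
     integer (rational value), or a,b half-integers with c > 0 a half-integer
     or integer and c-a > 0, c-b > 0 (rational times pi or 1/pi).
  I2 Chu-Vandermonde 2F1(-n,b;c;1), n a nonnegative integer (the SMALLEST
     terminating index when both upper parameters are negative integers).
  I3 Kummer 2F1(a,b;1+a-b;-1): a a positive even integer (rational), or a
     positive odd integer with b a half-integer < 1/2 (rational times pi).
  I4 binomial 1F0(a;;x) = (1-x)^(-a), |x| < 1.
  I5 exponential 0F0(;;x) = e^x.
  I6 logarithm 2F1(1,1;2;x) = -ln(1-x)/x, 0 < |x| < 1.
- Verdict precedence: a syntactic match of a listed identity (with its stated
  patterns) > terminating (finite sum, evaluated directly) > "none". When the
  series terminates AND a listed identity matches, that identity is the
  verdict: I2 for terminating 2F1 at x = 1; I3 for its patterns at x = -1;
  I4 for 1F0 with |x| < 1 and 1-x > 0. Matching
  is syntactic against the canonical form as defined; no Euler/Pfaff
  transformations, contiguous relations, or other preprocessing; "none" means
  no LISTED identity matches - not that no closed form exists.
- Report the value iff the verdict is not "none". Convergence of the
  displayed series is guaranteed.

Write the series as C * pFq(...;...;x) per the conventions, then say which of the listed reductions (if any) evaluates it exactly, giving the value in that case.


Canonical form: C = 7/6 times 2F1 with upper {-12, 5/2}, lower {1/7}, x = 1. Verdict: Chu-Vandermonde (I2) applies (terminating 2F1 at x = 1 with n = 12, b = 5/2, c = 1/7). Hence: -3210956740607/178248524759040.

The tell: t_0 being 7/6, (1)_k (C = 7/6) is k! itself.
Adjacent-term ratio: r(k) = 1 * (k-12) (k+5/2) / [(k+1/7) (k+1)] - rational; roots negated = parameters, x = 1, C = 7/6.


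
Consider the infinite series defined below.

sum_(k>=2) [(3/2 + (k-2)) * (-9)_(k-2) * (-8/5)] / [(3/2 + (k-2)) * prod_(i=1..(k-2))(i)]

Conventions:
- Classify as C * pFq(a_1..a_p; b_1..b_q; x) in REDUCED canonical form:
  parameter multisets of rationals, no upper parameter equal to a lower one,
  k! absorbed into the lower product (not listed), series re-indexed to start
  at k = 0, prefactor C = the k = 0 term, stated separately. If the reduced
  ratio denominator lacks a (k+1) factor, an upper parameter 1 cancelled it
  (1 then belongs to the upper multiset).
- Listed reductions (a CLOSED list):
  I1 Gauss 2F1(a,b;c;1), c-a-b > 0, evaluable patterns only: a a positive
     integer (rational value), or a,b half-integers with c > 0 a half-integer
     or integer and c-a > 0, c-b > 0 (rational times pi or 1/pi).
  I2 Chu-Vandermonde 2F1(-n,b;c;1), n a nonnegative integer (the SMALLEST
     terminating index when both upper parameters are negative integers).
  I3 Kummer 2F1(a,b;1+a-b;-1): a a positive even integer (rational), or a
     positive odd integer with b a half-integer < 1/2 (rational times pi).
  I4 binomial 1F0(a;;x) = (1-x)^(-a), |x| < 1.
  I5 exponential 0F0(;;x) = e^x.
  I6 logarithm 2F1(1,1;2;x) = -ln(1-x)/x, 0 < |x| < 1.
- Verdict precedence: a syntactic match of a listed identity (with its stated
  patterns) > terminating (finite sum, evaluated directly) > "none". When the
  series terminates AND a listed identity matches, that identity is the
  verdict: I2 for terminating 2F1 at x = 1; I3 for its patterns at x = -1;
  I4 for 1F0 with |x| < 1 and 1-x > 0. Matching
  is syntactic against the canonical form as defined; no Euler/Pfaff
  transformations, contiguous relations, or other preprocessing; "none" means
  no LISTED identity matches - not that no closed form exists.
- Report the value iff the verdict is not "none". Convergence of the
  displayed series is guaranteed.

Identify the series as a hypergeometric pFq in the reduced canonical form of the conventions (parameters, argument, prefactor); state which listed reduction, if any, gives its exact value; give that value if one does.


With C = -8/5: the canonical form is 1F0(-9; -; 1). Verdict: terminating - upper parameter -9 makes this a finite sum (last index 9), evaluated exactly. Exact value: 0.

Key step: x = 1 and the product of the first k integers (C = -8/5, x = 1) is k!.
Term ratio: r(k) = 1 * (k-9) / [(k+1)] - rational in k, leading ratio 1; with t_0 = -8/5, classification follows.


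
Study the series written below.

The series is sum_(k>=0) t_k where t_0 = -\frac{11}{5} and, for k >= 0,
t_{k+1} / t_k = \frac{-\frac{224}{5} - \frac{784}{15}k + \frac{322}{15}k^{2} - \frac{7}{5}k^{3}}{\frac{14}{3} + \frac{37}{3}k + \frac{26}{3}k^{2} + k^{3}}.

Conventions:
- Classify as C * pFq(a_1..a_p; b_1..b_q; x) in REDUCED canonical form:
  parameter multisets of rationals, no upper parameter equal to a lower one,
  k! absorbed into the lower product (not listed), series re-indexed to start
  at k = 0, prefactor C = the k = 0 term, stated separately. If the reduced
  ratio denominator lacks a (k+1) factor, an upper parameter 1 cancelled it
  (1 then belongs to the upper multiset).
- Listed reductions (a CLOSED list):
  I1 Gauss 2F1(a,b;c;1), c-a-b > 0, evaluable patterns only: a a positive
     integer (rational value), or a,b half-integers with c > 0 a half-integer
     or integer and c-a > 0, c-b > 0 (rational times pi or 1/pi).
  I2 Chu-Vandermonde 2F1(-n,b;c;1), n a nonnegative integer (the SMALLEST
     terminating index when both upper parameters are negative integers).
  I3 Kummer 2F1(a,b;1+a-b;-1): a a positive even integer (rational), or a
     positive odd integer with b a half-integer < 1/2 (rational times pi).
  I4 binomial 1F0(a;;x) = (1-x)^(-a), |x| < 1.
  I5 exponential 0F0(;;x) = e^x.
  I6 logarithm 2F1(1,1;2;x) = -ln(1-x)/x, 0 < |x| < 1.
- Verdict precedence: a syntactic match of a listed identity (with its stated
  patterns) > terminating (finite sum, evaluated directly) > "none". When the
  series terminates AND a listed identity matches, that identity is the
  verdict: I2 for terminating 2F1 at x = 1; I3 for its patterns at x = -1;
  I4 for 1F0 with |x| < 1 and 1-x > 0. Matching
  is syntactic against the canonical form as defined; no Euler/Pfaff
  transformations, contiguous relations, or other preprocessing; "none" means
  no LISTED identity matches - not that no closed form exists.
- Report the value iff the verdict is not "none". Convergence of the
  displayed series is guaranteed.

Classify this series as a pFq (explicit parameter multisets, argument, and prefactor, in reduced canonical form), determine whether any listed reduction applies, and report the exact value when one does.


Canonical form: C = -\frac{11}{5} times 2F1 with upper {-12, -4}, lower {7}, x = -\frac{7}{5}. Verdict: terminating - upper -4 stops the sum at k = 4; the 5 terms are added exactly. Its exact value is \frac{23573}{18750}.

Structural cue: with t_0 = -\frac{11}{5}, the ratio is unreduced: k + 2/3 divides both sides (C = -11/5, x = -7/5).
Adjacent-term ratio: r(k) = -\frac{7}{5} * (k-12) (k-4) / [(k+7) (k+1)] ; factor over Q: parameters, x = -\frac{7}{5}, and C = -\frac{11}{5}.


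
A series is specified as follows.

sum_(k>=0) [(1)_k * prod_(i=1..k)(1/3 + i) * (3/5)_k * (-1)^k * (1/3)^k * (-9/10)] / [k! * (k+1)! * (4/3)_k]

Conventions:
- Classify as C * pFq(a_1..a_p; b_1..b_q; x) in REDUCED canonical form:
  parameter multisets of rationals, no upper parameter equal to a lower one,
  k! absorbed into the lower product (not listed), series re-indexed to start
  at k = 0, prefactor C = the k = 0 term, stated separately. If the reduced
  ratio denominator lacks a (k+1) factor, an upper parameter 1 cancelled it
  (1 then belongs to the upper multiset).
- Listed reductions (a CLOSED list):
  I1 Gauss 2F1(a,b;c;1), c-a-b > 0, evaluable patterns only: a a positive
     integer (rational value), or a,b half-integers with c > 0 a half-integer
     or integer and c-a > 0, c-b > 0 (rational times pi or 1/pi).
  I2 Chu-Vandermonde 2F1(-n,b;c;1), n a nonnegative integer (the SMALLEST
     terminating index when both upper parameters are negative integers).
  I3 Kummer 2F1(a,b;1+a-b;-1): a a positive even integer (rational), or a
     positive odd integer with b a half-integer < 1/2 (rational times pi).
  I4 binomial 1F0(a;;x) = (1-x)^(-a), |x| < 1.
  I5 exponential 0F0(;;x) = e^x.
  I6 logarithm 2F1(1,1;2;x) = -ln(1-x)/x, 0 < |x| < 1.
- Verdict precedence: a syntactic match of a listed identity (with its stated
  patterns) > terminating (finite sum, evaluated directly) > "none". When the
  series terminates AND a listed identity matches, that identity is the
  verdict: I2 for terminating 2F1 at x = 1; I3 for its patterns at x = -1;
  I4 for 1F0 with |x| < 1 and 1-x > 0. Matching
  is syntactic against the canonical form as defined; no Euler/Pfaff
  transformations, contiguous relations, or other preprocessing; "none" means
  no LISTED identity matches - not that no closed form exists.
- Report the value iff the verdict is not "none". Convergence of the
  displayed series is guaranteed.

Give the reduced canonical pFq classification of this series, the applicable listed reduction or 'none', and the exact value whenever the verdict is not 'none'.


The series (x = -1/3) is 2F1: upper {3/5, 1}, lower {2}, prefactor -9/10. Verdict: no listed reduction: x = -1/3 and upper {3/5, 1} fail every I1-I6 pattern.

First insight: t_0 = -9/10 here, and the parameter 4/3 appears in both the upper and lower lists and cancels.
Consecutive-term ratio: r(k) = (-1/3) * (k+3/5) (k+1) / [(k+2) (k+1)] - poly over poly, x = (-1/3) from leading terms; C = -9/10 at k = 0.


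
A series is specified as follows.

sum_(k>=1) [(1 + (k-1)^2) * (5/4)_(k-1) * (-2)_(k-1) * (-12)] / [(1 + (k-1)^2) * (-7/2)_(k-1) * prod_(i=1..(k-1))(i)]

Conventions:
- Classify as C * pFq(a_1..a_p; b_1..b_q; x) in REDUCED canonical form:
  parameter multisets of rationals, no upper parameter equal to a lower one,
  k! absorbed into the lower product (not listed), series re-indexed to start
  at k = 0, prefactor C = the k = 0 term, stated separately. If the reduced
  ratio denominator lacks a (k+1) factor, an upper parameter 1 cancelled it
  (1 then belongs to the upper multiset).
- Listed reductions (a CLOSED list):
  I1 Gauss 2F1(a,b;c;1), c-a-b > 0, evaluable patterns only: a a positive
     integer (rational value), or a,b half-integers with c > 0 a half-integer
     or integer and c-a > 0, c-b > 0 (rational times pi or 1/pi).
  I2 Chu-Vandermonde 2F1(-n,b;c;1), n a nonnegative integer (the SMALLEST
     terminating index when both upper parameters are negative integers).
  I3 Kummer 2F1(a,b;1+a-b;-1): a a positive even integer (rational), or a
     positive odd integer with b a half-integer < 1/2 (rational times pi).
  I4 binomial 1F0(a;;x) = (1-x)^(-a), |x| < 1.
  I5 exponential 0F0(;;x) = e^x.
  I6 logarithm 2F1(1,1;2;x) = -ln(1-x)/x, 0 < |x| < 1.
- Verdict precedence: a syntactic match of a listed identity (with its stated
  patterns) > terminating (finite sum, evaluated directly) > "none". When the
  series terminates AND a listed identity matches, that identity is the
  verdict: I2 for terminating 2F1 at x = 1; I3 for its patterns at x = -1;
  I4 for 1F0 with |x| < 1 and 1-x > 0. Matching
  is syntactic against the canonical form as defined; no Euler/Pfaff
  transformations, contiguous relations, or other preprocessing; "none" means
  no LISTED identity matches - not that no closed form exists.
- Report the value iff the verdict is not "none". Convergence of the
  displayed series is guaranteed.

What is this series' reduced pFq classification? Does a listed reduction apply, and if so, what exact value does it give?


Classification (C = -12): 2F1 with upper {-2, 5/4}, lower {-7/2}, argument x = 1. Verdict at x = 1: Chu-Vandermonde (I2) matches (terminating 2F1 at x = 1 with n = 2, b = 5/4, c = -7/2). Value: -171/7.

Key observation: t_0 being -12, the product of the first k integers (C = -12, x = 1) is k!.
Step ratio: r(k) = 1 * (k-2) (k+5/4) / [(k-7/2) (k+1)] - poly over poly, x = 1 from leading terms; C = -12 at k = 0.


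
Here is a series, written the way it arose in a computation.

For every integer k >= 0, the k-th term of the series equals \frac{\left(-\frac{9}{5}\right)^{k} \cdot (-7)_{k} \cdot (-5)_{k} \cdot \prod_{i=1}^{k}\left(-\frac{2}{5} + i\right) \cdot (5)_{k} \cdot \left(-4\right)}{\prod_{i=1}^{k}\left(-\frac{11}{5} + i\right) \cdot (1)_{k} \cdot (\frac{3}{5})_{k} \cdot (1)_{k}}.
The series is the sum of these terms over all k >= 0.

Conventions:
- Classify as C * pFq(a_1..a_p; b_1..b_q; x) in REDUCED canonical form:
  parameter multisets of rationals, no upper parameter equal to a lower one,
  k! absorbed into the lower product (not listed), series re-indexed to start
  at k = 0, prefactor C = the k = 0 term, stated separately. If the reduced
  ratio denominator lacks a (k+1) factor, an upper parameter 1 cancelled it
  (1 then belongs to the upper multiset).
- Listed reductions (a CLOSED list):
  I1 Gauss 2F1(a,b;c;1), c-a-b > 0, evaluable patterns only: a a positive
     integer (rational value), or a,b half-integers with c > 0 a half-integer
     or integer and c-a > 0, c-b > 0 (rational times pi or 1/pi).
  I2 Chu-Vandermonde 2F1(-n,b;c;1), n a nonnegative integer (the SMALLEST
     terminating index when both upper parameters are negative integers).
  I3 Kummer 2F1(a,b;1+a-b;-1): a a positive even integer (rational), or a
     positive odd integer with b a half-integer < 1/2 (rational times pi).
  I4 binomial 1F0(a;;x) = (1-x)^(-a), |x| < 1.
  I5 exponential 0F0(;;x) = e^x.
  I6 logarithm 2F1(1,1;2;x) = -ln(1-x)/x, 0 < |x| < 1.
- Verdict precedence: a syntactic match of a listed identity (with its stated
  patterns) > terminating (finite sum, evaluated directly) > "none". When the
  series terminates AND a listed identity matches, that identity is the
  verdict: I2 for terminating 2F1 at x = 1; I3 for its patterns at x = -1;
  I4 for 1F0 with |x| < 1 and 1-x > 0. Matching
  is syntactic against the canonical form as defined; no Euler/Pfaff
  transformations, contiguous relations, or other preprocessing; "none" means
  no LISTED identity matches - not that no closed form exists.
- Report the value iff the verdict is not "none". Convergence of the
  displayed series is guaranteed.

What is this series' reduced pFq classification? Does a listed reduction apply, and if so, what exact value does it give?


Structural cue: x = -\frac{9}{5} and the lower running product (C = -4, x = -9/5) is a rising factorial.
Adjacent-term ratio: r(k) = -\frac{9}{5} * (k-7) (k-5) (k+5) / [(k-\frac{6}{5}) (k+1) (k+1)] - poly over poly, x = -\frac{9}{5} from leading terms; C = -4 at k = 0.

Reduced: x = -\frac{9}{5}, 3F2, upper = {-7, -5, 5}, lower = {-\frac{6}{5}, 1}, C = -4. Verdict: terminating at k = 5: the factor (-5)_k kills every later term; summing the 6 survivors is exact. Value: -2331424.


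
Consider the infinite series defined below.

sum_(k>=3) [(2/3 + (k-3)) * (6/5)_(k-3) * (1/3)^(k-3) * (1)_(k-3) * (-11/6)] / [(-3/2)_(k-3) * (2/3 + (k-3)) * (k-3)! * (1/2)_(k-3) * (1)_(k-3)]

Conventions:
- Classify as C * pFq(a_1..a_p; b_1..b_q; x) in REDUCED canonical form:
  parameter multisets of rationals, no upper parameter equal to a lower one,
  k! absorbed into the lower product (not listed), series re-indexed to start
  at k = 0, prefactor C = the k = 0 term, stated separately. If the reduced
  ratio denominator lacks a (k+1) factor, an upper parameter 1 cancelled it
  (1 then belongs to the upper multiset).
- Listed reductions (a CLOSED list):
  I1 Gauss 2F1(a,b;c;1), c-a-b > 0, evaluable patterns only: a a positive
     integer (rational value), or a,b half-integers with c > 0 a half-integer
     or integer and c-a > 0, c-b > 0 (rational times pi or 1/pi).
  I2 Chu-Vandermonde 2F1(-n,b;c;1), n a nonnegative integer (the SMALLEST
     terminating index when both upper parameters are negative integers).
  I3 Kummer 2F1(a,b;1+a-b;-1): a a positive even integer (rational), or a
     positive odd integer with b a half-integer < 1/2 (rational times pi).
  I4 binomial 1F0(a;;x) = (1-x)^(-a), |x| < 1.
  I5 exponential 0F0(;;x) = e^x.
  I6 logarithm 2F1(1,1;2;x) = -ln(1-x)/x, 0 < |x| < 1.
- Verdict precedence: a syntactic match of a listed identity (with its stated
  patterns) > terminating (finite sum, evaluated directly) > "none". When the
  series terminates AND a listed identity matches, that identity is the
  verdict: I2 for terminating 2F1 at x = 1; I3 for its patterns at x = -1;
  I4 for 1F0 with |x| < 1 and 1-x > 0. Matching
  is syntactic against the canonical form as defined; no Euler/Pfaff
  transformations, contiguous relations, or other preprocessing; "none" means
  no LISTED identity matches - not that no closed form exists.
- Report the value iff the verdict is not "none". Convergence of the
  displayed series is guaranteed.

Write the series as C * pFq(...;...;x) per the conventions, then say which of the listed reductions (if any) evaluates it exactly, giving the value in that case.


This is -11/6 * 1F2(6/5; -3/2, 1/2; 1/3) in reduced canonical form. Verdict: none - this 1F2 at x = 1/3 matches no listed pattern, and upper {6/5} holds no stopper.

First insight: from the first term -11/6: the denominator's factorial ratio (prefactor -11/6) is a lower Pochhammer.
Ratio: r(k) = (1/3) * (k+6/5) / [(k-3/2) (k+1/2) (k+1)] - rational in k. x = (1/3); t_0 = -11/6; negate the roots.


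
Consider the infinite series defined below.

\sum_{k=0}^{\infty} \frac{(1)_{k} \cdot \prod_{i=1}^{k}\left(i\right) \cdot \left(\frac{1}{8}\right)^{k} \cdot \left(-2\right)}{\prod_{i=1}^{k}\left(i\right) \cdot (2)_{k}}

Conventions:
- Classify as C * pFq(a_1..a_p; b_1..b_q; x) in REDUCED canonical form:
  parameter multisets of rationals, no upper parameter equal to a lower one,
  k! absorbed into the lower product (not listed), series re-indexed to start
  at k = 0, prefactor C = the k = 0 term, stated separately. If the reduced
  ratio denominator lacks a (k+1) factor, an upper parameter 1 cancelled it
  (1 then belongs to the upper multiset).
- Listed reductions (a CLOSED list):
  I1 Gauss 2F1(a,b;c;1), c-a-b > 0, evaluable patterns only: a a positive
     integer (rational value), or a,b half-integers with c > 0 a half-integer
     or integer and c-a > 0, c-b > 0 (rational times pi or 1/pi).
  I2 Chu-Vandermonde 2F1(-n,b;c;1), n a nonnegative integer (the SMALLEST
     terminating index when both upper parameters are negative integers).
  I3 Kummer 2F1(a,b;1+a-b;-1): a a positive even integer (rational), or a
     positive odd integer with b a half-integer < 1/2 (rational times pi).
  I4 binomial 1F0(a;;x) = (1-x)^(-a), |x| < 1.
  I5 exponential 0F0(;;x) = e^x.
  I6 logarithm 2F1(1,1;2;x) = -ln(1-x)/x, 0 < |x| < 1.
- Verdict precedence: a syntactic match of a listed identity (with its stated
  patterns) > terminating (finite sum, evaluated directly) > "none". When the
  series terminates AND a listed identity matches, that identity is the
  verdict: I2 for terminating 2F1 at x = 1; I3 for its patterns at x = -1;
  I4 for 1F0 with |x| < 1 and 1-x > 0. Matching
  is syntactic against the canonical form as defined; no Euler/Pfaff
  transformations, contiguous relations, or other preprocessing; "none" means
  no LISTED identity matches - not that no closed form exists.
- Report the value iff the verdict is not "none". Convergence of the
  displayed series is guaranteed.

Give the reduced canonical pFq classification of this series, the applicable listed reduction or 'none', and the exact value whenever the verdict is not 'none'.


This is -2 * 2F1(1, 1; 2; \frac{1}{8}) in reduced canonical form. Verdict: the I6 logarithm reduction fires (the logarithm: parameters (1,1;2), x = \frac{1}{8}). Its exact value is 16 \cdot \ln\left(\frac{7}{8}\right).

The tell: x = \frac{1}{8} and the running product (prefactor -2) telescopes to a rising factorial.
Ratio: r(k) = \frac{1}{8} * (k+1) (k+1) / [(k+2) (k+1)] - rational in k. x = \frac{1}{8}; t_0 = -2; negate the roots.


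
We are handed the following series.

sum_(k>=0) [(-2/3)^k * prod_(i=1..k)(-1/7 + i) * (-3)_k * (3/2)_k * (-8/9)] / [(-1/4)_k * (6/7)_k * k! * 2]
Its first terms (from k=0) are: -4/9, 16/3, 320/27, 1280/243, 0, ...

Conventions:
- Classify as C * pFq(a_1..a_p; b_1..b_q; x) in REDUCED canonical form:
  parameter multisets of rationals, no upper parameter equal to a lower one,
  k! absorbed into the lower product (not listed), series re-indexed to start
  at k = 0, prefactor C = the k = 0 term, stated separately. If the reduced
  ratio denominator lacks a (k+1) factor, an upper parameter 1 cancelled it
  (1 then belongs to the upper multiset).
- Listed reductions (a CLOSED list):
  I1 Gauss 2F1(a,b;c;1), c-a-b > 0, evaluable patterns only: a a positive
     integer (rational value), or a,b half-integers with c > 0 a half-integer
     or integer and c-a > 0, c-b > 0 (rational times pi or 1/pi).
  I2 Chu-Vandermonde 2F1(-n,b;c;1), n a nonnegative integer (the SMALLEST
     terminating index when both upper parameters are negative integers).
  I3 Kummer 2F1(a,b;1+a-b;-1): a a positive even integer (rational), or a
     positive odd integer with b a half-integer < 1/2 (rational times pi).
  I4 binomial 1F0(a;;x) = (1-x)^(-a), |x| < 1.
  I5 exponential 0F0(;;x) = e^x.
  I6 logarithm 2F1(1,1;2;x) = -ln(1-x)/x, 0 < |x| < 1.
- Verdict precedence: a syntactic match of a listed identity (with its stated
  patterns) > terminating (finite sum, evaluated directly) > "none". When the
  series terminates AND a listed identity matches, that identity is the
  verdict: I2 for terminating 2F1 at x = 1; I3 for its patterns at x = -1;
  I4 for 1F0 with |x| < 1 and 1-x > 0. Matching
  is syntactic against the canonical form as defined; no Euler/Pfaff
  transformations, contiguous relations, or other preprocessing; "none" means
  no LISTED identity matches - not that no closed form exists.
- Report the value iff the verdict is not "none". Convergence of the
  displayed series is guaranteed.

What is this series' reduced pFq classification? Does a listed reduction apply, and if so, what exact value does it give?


Key step: from the first term -4/9: the running product (C = -4/9) telescopes to a rising factorial.
Term ratio: r(k) = (-2/3) * (k-3) (k+3/2) / [(k-1/4) (k+1)] - rational in k, leading ratio (-2/3); with t_0 = -4/9, classification follows.

This is -4/9 * 2F1(-3, 3/2; -1/4; -2/3) in reduced canonical form. Verdict: terminating - upper parameter -3 makes this a finite sum (last index 3), evaluated exactly. Value: 5348/243.


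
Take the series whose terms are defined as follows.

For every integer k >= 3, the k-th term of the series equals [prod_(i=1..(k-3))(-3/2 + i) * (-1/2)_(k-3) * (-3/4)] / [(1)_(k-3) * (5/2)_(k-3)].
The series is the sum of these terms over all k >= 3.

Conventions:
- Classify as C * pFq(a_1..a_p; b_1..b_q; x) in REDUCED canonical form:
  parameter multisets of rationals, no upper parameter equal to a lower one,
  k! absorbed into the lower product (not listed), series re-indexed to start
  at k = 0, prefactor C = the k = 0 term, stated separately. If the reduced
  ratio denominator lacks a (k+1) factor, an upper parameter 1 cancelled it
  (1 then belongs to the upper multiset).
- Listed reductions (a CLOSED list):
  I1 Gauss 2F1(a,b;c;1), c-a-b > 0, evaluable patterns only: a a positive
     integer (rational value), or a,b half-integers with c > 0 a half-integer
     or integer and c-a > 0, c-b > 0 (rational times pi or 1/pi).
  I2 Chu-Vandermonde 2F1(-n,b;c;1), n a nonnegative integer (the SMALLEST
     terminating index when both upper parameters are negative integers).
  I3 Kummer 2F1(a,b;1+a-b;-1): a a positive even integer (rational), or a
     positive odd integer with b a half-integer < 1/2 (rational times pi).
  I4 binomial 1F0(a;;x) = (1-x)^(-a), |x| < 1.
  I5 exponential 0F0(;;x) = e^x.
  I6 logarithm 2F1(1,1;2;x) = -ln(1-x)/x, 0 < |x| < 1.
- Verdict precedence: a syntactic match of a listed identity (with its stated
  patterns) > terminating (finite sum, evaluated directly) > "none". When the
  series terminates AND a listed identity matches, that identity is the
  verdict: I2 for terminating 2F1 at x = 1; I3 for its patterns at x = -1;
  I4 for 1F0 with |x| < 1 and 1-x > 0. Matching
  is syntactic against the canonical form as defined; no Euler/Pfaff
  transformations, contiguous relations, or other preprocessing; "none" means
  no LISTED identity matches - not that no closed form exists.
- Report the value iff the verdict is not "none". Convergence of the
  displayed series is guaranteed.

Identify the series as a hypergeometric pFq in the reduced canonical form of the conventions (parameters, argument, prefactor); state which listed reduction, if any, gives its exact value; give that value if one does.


Reduced: x = 1, 2F1, upper = {-1/2, -1/2}, lower = {5/2}, C = -3/4. Verdict (x = 1): Gauss (I1, half-integer pattern) applies (x = 1; upper {-1/2, -1/2} half-integers, c = 5/2 in the evaluable pattern). Value: (-135/512) * pi.

Key step: from the first term -3/4: the running product (C = -3/4) telescopes to a rising factorial.
Consecutive-term ratio: r(k) = 1 * (k-1/2) (k-1/2) / [(k+5/2) (k+1)] - rational in k. x = 1; t_0 = -3/4; negate the roots.


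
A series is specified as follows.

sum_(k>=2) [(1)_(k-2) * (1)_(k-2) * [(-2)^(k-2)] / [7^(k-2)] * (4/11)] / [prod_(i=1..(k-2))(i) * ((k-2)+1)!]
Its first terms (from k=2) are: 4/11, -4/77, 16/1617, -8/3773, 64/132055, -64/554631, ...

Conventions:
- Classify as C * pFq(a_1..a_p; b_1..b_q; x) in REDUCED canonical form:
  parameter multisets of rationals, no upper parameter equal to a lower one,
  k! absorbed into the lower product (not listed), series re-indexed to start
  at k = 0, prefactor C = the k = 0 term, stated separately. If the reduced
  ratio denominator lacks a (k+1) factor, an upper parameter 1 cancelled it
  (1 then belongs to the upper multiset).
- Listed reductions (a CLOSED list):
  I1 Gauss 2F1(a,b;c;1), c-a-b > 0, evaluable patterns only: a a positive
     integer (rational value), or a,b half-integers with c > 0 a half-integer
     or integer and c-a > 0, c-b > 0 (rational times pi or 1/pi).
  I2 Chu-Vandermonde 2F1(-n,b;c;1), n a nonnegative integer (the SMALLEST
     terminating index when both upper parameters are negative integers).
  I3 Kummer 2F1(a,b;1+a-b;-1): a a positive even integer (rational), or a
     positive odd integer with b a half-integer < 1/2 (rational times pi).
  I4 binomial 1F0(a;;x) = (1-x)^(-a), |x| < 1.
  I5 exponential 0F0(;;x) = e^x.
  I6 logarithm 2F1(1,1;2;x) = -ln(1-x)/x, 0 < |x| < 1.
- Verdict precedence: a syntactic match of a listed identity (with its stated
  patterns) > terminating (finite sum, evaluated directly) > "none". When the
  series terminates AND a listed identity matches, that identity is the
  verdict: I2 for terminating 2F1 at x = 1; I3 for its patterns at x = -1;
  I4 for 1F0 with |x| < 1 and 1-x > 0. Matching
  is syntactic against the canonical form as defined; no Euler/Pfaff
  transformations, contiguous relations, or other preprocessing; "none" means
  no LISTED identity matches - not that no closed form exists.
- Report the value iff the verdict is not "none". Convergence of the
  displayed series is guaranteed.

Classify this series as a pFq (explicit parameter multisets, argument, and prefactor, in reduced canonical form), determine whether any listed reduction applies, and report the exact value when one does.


Reduced: x = -2/7, 2F1, upper = {1, 1}, lower = {2}, C = 4/11. Verdict: the logarithmic series (I6) fires (the logarithm: parameters (1,1;2), x = -2/7). Exact value: (14/11) * ln(9/7).

First insight: x = (-2/7) and the denominator's factorial ratio (prefactor 4/11) is a lower Pochhammer.
Adjacent-term ratio: r(k) = (-2/7) * (k+1) (k+1) / [(k+2) (k+1)] - rational in k, leading ratio (-2/7); with t_0 = 4/11, classification follows.


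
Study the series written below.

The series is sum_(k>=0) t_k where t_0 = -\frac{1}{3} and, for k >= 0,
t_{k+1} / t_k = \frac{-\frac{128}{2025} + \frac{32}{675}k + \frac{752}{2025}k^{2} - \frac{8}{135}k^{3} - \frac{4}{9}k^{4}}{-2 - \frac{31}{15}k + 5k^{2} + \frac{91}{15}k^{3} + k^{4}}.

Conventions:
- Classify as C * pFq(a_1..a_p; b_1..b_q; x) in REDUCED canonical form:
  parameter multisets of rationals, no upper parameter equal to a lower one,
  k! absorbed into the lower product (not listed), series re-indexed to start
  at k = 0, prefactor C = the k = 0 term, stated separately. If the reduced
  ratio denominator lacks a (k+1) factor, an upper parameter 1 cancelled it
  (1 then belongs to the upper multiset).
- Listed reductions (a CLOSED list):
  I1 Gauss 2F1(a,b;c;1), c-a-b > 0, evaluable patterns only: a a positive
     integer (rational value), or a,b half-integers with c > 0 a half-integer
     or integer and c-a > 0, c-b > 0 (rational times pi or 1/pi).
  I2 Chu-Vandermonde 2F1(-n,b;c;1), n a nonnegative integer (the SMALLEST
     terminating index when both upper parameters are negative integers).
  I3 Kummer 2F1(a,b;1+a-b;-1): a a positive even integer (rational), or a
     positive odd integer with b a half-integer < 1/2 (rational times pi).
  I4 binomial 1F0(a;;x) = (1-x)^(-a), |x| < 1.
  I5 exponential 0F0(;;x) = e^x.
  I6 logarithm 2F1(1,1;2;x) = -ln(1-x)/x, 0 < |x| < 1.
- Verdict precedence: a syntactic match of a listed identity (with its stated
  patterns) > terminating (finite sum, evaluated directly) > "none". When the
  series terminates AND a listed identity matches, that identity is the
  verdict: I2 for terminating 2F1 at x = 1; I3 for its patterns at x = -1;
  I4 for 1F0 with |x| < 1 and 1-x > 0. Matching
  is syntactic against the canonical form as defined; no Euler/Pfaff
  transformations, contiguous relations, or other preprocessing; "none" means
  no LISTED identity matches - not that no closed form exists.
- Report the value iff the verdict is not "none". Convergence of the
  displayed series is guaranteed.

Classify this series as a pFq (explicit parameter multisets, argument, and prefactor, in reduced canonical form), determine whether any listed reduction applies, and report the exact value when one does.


At argument -\frac{4}{9}: a 3F2 with upper {-\frac{4}{5}, -\frac{2}{5}, \frac{2}{3}}, lower {-\frac{3}{5}, 5}, scaled by C = -\frac{1}{3}. Verdict: none (x = -\frac{4}{9}): each listed identity misses the multisets {-\frac{4}{5}, -\frac{2}{5}, \frac{2}{3}} ; {-\frac{3}{5}, 5}.

Structural cue: t_0 being -\frac{1}{3}, cancel k + 2/3 from the displayed ratio first; then C = -1/3.
Adjacent-term ratio: r(k) = -\frac{4}{9} * (k-\frac{4}{5}) (k-\frac{2}{5}) (k+\frac{2}{3}) / [(k-\frac{3}{5}) (k+5) (k+1)] - poly over poly, x = -\frac{4}{9} from leading terms; C = -\frac{1}{3} at k = 0.


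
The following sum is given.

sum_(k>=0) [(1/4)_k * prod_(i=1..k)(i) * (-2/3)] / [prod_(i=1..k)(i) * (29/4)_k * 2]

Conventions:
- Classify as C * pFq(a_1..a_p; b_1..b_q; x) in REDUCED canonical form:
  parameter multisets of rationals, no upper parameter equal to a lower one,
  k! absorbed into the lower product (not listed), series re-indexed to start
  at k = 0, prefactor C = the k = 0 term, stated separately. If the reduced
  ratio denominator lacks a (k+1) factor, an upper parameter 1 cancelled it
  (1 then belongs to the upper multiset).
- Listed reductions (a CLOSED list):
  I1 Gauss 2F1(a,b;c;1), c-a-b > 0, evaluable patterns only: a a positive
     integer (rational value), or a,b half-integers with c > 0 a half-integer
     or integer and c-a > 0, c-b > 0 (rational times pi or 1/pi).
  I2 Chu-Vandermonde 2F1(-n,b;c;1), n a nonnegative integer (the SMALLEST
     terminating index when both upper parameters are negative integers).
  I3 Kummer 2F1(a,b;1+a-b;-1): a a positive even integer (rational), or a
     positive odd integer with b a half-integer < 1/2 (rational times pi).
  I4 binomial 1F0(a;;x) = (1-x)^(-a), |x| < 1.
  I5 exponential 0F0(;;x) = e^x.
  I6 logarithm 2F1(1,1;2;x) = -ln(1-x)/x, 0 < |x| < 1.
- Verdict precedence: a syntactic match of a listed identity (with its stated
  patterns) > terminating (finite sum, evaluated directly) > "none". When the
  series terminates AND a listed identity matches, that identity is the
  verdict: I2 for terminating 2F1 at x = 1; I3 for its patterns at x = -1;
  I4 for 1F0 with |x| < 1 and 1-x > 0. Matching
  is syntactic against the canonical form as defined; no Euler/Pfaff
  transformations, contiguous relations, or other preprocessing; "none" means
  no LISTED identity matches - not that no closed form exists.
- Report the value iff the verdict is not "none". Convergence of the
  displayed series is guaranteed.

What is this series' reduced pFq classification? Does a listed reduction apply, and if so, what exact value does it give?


The series (x = 1) is 2F1: upper {1/4, 1}, lower {29/4}, prefactor -1/3. Verdict at x = 1: Gauss (I1, integer-parameter pattern) matches (x = 1: the Gamma ratio telescopes since c-a-b = 6 > 0 and a = 1 in Z>0). Sum: -25/72.

Key observation: from the first term -1/3: the product of the first k integers (C = -1/3, x = 1) is k!.
Consecutive-term ratio: r(k) = 1 * (k+1/4) (k+1) / [(k+29/4) (k+1)] - rational; roots negated = parameters, x = 1, C = -1/3.


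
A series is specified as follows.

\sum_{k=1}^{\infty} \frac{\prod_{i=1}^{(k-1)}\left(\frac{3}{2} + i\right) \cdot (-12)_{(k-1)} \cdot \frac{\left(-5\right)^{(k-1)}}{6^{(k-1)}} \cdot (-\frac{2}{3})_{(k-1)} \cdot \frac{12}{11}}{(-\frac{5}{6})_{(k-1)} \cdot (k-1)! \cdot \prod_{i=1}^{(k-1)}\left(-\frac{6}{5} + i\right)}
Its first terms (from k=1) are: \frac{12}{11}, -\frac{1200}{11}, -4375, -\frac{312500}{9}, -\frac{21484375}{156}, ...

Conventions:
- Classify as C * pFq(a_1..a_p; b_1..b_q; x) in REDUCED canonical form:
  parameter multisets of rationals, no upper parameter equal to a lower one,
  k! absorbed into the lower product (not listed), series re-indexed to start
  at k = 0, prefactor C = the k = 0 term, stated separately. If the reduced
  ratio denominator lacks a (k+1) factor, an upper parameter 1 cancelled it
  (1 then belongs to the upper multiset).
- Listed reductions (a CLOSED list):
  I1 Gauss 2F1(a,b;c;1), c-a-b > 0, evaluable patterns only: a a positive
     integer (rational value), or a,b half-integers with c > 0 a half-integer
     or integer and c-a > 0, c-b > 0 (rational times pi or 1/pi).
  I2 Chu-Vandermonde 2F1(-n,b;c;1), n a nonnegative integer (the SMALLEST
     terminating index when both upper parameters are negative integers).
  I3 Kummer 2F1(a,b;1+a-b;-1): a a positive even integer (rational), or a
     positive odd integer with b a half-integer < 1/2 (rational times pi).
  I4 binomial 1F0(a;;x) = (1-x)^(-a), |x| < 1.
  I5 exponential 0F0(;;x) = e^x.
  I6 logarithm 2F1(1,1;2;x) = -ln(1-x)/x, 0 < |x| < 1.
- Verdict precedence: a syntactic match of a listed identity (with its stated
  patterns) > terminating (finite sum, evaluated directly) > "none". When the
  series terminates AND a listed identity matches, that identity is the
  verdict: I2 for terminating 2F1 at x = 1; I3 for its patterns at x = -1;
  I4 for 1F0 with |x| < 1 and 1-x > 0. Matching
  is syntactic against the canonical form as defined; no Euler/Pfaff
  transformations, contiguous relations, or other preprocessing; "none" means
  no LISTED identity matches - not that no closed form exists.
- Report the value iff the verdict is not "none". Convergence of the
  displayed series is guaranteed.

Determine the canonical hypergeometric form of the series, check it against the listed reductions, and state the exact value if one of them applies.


The series (x = -\frac{5}{6}) is 3F2: upper {-12, -\frac{2}{3}, \frac{5}{2}}, lower {-\frac{5}{6}, -\frac{1}{5}}, prefactor \frac{12}{11}. Verdict: terminating - upper parameter -12 makes this a finite sum (last index 12), evaluated exactly. Hence: -\frac{4218953143821325362218589791}{1819743193029107953152}.

Structural cue: t_0 being \frac{12}{11}, the running product (C = 12/11, x = -5/6) telescopes to a rising factorial.
Step ratio: r(k) = -\frac{5}{6} * (k-12) (k-\frac{2}{3}) (k+\frac{5}{2}) / [(k-\frac{5}{6}) (k-\frac{1}{5}) (k+1)] - rational; roots negated = parameters, x = -\frac{5}{6}, C = \frac{12}{11}.


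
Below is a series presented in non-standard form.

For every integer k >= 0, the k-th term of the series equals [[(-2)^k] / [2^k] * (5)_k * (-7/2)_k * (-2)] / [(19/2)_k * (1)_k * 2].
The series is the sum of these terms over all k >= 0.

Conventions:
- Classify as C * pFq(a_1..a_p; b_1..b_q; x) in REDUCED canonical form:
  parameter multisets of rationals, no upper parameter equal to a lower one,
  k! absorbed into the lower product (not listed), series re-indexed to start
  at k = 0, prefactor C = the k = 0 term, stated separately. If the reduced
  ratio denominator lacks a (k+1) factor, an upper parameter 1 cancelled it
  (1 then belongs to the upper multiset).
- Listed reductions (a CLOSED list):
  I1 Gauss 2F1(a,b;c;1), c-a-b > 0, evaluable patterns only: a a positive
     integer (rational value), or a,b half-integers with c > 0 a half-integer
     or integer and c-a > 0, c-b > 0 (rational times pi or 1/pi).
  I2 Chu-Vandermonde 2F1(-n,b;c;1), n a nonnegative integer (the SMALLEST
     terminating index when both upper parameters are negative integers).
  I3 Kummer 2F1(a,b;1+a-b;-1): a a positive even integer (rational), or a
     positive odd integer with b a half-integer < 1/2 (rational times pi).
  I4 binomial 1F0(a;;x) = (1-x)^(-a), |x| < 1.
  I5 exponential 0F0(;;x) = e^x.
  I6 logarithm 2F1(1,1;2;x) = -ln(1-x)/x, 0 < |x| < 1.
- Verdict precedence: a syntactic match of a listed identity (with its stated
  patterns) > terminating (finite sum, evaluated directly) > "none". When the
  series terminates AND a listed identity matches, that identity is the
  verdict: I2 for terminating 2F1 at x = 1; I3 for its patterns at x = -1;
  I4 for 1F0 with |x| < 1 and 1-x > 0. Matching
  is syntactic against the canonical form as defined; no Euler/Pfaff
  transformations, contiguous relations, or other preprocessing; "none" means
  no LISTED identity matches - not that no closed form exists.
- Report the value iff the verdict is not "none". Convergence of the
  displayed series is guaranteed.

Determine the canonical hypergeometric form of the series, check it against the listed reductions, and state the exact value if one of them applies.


Structural cue: t_0 = -1 here, and the constant factors (prefactor -1) combine into one prefactor.
Ratio: r(k) = (-1) * (k-7/2) (k+5) / [(k+19/2) (k+1)] - rational in k, leading ratio (-1); with t_0 = -1, classification follows.

Classification (C = -1): 2F1 with upper {-7/2, 5}, lower {19/2}, argument x = -1. Verdict: the Kummer evaluation I3 matches (x = -1; c = 19/2 equals 1+a-b for upper {-7/2, 5}: listed pattern). Hence: (-765765/524288) * pi.
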